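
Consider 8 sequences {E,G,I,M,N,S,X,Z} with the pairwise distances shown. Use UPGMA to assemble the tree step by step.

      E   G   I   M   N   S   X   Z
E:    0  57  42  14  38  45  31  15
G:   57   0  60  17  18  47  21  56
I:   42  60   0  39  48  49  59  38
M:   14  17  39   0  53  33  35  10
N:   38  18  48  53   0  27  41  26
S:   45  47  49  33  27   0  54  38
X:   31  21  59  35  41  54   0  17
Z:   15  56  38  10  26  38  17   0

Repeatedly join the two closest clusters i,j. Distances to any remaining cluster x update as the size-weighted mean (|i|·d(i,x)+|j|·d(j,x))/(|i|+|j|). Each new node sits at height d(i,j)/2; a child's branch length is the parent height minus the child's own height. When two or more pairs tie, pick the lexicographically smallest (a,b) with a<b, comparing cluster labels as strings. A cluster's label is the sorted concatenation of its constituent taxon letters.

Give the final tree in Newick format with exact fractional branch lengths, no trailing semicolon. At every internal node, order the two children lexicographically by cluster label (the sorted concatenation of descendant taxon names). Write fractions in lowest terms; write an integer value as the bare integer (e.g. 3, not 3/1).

((((E:29/4,(M:5,Z:5):9/4):79/12,X:83/6):49/8,((G:9,N:9):19/2,S:37/2):35/24):667/168,I:335/14)

1. join M+Z (d=10) ⇒ MZ; edges |M|=5, |Z|=5
  updated: d(E,MZ)=29/2, d(G,MZ)=73/2, d(I,MZ)=77/2, d(MZ,N)=79/2, d(MZ,S)=71/2, d(MZ,X)=26
2. join E+MZ (d=29/2) ⇒ EMZ; edges |E|=29/4, |MZ|=9/4
  updated: d(EMZ,G)=130/3, d(EMZ,I)=119/3, d(EMZ,N)=39, d(EMZ,S)=116/3, d(EMZ,X)=83/3
3. join G+N (d=18) ⇒ GN; edges |G|=9, |N|=9
  updated: d(EMZ,GN)=247/6, d(GN,I)=54, d(GN,S)=37, d(GN,X)=31
4. join EMZ+X (d=83/3) ⇒ EMXZ; edges |EMZ|=79/12, |X|=83/6
  updated: d(EMXZ,GN)=309/8, d(EMXZ,I)=89/2, d(EMXZ,S)=85/2
5. join GN+S (d=37) ⇒ GNS; edges |GN|=19/2, |S|=37/2
  updated: d(EMXZ,GNS)=479/12, d(GNS,I)=157/3
6. join EMXZ+GNS (d=479/12) ⇒ EGMNSXZ; edges |EMXZ|=49/8, |GNS|=35/24
  updated: d(EGMNSXZ,I)=335/7
7. join EGMNSXZ+I (d=335/7) ⇒ EGIMNSXZ; edges |EGMNSXZ|=667/168, |I|=335/14
final tree: ((((E:29/4,(M:5,Z:5):9/4):79/12,X:83/6):49/8,((G:9,N:9):19/2,S:37/2):35/24):667/168,I:335/14)
total length: 20395/168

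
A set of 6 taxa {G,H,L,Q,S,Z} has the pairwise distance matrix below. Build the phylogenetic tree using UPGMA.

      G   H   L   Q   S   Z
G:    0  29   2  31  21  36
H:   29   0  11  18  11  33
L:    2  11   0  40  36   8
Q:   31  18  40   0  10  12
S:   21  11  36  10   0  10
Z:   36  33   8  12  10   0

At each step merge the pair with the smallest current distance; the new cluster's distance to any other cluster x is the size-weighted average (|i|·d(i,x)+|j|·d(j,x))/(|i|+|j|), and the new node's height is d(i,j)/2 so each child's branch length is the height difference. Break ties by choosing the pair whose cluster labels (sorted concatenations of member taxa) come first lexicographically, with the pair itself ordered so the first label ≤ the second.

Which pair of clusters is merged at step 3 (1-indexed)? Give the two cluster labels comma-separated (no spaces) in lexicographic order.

QS,Z

step 1: merge (G,L) at d=2; branch lengths G→1, L→1; new cluster GL
  updated: d(GL,H)=20, d(GL,Q)=71/2, d(GL,S)=57/2, d(GL,Z)=22
step 2: merge (Q,S) at d=10; branch lengths Q→5, S→5; new cluster QS
  updated: d(GL,QS)=32, d(H,QS)=29/2, d(QS,Z)=11
step 3: merge (QS,Z) at d=11; branch lengths QS→1/2, Z→11/2; new cluster QSZ
  updated: d(GL,QSZ)=86/3, d(H,QSZ)=62/3
step 4: merge (GL,H) at d=20; branch lengths GL→9, H→10; new cluster GHL
  updated: d(GHL,QSZ)=26
step 5: merge (GHL,QSZ) at d=26; branch lengths GHL→3, QSZ→15/2; new cluster GHLQSZ
final tree: (((G:1,L:1):9,H:10):3,((Q:5,S:5):1/2,Z:11/2):15/2)
total length: 95/2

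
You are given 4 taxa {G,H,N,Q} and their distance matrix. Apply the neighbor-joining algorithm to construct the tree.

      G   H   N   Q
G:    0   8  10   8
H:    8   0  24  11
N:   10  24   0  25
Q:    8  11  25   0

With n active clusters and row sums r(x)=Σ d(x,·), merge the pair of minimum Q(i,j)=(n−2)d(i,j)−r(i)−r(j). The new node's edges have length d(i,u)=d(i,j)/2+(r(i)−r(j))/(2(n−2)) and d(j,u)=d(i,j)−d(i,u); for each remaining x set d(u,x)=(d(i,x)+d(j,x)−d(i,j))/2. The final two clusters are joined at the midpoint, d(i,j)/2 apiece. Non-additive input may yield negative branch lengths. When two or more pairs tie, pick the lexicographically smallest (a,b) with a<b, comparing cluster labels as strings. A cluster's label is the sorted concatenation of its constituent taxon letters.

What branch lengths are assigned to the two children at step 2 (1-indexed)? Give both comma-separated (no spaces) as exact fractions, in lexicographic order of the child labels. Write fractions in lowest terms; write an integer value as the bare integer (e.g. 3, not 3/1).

iteration 1: select G,N (d=10, Q=-65); attach at lengths (-13/4, 53/4); label the merged cluster GN
  updated: d(GN,H)=11, d(GN,Q)=23/2
iteration 2: select GN,H (d=11, Q=-67/2); attach at lengths (23/4, 21/4); label the merged cluster GHN
  updated: d(GHN,Q)=23/4
iteration 3: select GHN,Q (d=23/4); attach at lengths (23/8, 23/8); label the merged cluster GHNQ
final tree: (((G:-13/4,N:53/4):23/4,H:21/4):23/8,Q:23/8)
total length: 107/4

23/4,21/4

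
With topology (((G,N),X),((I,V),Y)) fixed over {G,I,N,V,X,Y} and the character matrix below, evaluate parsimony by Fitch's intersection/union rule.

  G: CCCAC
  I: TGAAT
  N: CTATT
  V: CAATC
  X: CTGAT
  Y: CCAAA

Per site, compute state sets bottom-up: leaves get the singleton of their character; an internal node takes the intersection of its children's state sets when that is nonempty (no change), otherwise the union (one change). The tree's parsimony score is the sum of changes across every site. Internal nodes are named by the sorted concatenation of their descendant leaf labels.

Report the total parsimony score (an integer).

12

GN@0: {C} ∩ {C} = {C} (intersection, +0)
GNX@0: {C} ∩ {C} = {C} (intersection, +0)
IV@0: {T} ∪ {C} = {C,T} (union, +1)
IVY@0: {C,T} ∩ {C} = {C} (intersection, +0)
GINVXY@0: {C} ∩ {C} = {C} (intersection, +0)
GN@1: {C} ∪ {T} = {C,T} (union, +1)
GNX@1: {C,T} ∩ {T} = {T} (intersection, +0)
IV@1: {G} ∪ {A} = {A,G} (union, +1)
IVY@1: {A,G} ∪ {C} = {A,C,G} (union, +1)
GINVXY@1: {T} ∪ {A,C,G} = {A,C,G,T} (union, +1)
GN@2: {C} ∪ {A} = {A,C} (union, +1)
GNX@2: {A,C} ∪ {G} = {A,C,G} (union, +1)
IV@2: {A} ∩ {A} = {A} (intersection, +0)
IVY@2: {A} ∩ {A} = {A} (intersection, +0)
GINVXY@2: {A,C,G} ∩ {A} = {A} (intersection, +0)
GN@3: {A} ∪ {T} = {A,T} (union, +1)
GNX@3: {A,T} ∩ {A} = {A} (intersection, +0)
IV@3: {A} ∪ {T} = {A,T} (union, +1)
IVY@3: {A,T} ∩ {A} = {A} (intersection, +0)
GINVXY@3: {A} ∩ {A} = {A} (intersection, +0)
GN@4: {C} ∪ {T} = {C,T} (union, +1)
GNX@4: {C,T} ∩ {T} = {T} (intersection, +0)
IV@4: {T} ∪ {C} = {C,T} (union, +1)
IVY@4: {C,T} ∪ {A} = {A,C,T} (union, +1)
GINVXY@4: {T} ∩ {A,C,T} = {T} (intersection, +0)
per-site changes: [1, 4, 2, 2, 3]; total = 12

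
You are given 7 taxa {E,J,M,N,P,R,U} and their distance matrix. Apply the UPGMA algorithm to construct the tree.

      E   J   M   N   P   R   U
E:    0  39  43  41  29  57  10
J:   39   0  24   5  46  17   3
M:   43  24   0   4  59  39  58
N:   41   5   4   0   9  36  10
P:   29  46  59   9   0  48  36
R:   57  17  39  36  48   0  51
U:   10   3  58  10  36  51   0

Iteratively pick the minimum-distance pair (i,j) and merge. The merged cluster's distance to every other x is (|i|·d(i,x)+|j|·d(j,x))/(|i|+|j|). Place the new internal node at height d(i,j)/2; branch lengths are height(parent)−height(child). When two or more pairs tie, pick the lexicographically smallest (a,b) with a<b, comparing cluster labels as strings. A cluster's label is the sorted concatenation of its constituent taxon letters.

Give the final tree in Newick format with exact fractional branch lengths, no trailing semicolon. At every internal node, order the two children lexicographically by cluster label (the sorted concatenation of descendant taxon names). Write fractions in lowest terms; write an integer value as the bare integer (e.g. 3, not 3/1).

step 1: merge (J,U) at d=3; branch lengths J→3/2, U→3/2; new cluster JU
  updated: d(E,JU)=49/2, d(JU,M)=41, d(JU,N)=15/2, d(JU,P)=41, d(JU,R)=34
step 2: merge (M,N) at d=4; branch lengths M→2, N→2; new cluster MN
  updated: d(E,MN)=42, d(JU,MN)=97/4, d(MN,P)=34, d(MN,R)=75/2
step 3: merge (JU,MN) at d=97/4; branch lengths JU→85/8, MN→81/8; new cluster JMNU
  updated: d(E,JMNU)=133/4, d(JMNU,P)=75/2, d(JMNU,R)=143/4
step 4: merge (E,P) at d=29; branch lengths E→29/2, P→29/2; new cluster EP
  updated: d(EP,JMNU)=283/8, d(EP,R)=105/2
step 5: merge (EP,JMNU) at d=283/8; branch lengths EP→51/16, JMNU→89/16; new cluster EJMNPU
  updated: d(EJMNPU,R)=124/3
step 6: merge (EJMNPU,R) at d=124/3; branch lengths EJMNPU→143/48, R→62/3; new cluster EJMNPRU
final tree: (((E:29/2,P:29/2):51/16,((J:3/2,U:3/2):85/8,(M:2,N:2):81/8):89/16):143/48,R:62/3)
total length: 4279/48

(((E:29/2,P:29/2):51/16,((J:3/2,U:3/2):85/8,(M:2,N:2):81/8):89/16):143/48,R:62/3)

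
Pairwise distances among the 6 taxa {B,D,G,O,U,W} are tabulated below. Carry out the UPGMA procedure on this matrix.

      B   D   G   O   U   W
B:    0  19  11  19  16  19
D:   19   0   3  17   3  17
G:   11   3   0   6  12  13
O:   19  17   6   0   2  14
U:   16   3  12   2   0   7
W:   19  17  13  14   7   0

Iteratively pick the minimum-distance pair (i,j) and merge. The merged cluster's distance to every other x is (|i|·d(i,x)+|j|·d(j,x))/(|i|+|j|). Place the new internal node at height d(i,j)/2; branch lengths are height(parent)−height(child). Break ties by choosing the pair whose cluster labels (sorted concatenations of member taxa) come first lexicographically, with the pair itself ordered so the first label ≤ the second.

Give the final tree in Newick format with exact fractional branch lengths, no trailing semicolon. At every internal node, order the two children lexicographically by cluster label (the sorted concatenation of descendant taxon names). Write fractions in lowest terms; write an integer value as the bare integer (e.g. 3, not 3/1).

1. join O+U (d=2) ⇒ OU; edges |O|=1, |U|=1
  updated: d(B,OU)=35/2, d(D,OU)=10, d(G,OU)=9, d(OU,W)=21/2
2. join D+G (d=3) ⇒ DG; edges |D|=3/2, |G|=3/2
  updated: d(B,DG)=15, d(DG,OU)=19/2, d(DG,W)=15
3. join DG+OU (d=19/2) ⇒ DGOU; edges |DG|=13/4, |OU|=15/4
  updated: d(B,DGOU)=65/4, d(DGOU,W)=51/4
4. join DGOU+W (d=51/4) ⇒ DGOUW; edges |DGOU|=13/8, |W|=51/8
  updated: d(B,DGOUW)=84/5
5. join B+DGOUW (d=84/5) ⇒ BDGOUW; edges |B|=42/5, |DGOUW|=81/40
final tree: (B:42/5,(((D:3/2,G:3/2):13/4,(O:1,U:1):15/4):13/8,W:51/8):81/40)
total length: 1217/40

(B:42/5,(((D:3/2,G:3/2):13/4,(O:1,U:1):15/4):13/8,W:51/8):81/40)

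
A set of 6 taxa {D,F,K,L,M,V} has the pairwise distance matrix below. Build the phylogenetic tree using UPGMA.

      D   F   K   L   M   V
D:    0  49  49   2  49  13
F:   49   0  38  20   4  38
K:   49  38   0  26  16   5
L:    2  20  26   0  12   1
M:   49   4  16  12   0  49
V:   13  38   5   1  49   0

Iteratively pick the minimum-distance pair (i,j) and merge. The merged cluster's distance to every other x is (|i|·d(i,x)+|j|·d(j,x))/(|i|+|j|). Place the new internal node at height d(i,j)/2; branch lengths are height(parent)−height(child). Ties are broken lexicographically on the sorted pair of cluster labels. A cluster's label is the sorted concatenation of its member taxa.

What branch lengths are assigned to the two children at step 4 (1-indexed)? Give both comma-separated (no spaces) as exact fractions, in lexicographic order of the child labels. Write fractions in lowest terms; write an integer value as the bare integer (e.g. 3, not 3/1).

115/12,40/3

iteration 1: select L,V (d=1); attach at lengths (1/2, 1/2); label the merged cluster LV
  updated: d(D,LV)=15/2, d(F,LV)=29, d(K,LV)=31/2, d(LV,M)=61/2
iteration 2: select F,M (d=4); attach at lengths (2, 2); label the merged cluster FM
  updated: d(D,FM)=49, d(FM,K)=27, d(FM,LV)=119/4
iteration 3: select D,LV (d=15/2); attach at lengths (15/4, 13/4); label the merged cluster DLV
  updated: d(DLV,FM)=217/6, d(DLV,K)=80/3
iteration 4: select DLV,K (d=80/3); attach at lengths (115/12, 40/3); label the merged cluster DKLV
  updated: d(DKLV,FM)=271/8
iteration 5: select DKLV,FM (d=271/8); attach at lengths (173/48, 239/16); label the merged cluster DFKLMV
final tree: (((D:15/4,(L:1/2,V:1/2):13/4):115/12,K:40/3):173/48,(F:2,M:2):239/16)
total length: 1283/24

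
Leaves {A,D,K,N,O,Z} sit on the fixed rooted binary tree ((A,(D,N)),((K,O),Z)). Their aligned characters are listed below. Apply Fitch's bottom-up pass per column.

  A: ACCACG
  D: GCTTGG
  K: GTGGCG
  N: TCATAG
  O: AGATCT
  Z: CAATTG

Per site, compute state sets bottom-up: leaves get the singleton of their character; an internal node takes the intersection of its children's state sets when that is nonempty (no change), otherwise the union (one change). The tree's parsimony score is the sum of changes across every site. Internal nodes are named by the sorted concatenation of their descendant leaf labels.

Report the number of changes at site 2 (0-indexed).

[col 0] DN: children D:{G}, N:{T} ∪→ {G,T}; cost 1
[col 0] ADN: children A:{A}, DN:{G,T} ∪→ {A,G,T}; cost 1
[col 0] KO: children K:{G}, O:{A} ∪→ {A,G}; cost 1
[col 0] KOZ: children KO:{A,G}, Z:{C} ∪→ {A,C,G}; cost 1
[col 0] ADKNOZ: children ADN:{A,G,T}, KOZ:{A,C,G} ∩→ {A,G}; cost 0
[col 1] DN: children D:{C}, N:{C} ∩→ {C}; cost 0
[col 1] ADN: children A:{C}, DN:{C} ∩→ {C}; cost 0
[col 1] KO: children K:{T}, O:{G} ∪→ {G,T}; cost 1
[col 1] KOZ: children KO:{G,T}, Z:{A} ∪→ {A,G,T}; cost 1
[col 1] ADKNOZ: children ADN:{C}, KOZ:{A,G,T} ∪→ {A,C,G,T}; cost 1
[col 2] DN: children D:{T}, N:{A} ∪→ {A,T}; cost 1
[col 2] ADN: children A:{C}, DN:{A,T} ∪→ {A,C,T}; cost 1
[col 2] KO: children K:{G}, O:{A} ∪→ {A,G}; cost 1
[col 2] KOZ: children KO:{A,G}, Z:{A} ∩→ {A}; cost 0
[col 2] ADKNOZ: children ADN:{A,C,T}, KOZ:{A} ∩→ {A}; cost 0
[col 3] DN: children D:{T}, N:{T} ∩→ {T}; cost 0
[col 3] ADN: children A:{A}, DN:{T} ∪→ {A,T}; cost 1
[col 3] KO: children K:{G}, O:{T} ∪→ {G,T}; cost 1
[col 3] KOZ: children KO:{G,T}, Z:{T} ∩→ {T}; cost 0
[col 3] ADKNOZ: children ADN:{A,T}, KOZ:{T} ∩→ {T}; cost 0
[col 4] DN: children D:{G}, N:{A} ∪→ {A,G}; cost 1
[col 4] ADN: children A:{C}, DN:{A,G} ∪→ {A,C,G}; cost 1
[col 4] KO: children K:{C}, O:{C} ∩→ {C}; cost 0
[col 4] KOZ: children KO:{C}, Z:{T} ∪→ {C,T}; cost 1
[col 4] ADKNOZ: children ADN:{A,C,G}, KOZ:{C,T} ∩→ {C}; cost 0
[col 5] DN: children D:{G}, N:{G} ∩→ {G}; cost 0
[col 5] ADN: children A:{G}, DN:{G} ∩→ {G}; cost 0
[col 5] KO: children K:{G}, O:{T} ∪→ {G,T}; cost 1
[col 5] KOZ: children KO:{G,T}, Z:{G} ∩→ {G}; cost 0
[col 5] ADKNOZ: children ADN:{G}, KOZ:{G} ∩→ {G}; cost 0
per-site changes: [4, 3, 3, 2, 3, 1]; total = 16

3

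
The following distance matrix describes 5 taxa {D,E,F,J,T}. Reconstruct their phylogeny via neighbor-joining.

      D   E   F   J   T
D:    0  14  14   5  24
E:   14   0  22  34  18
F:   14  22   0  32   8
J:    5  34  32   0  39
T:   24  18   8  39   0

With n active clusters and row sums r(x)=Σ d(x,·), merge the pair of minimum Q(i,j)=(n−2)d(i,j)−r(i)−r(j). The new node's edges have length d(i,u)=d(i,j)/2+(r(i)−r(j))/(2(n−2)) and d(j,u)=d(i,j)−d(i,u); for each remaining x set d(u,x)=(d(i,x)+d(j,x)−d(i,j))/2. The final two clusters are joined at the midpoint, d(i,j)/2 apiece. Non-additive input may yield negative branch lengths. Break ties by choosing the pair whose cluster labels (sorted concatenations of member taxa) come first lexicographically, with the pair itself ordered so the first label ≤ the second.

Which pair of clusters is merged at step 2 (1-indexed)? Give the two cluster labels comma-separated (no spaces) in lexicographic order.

iteration 1: select D,J (d=5, Q=-152); attach at lengths (-19/3, 34/3); label the merged cluster DJ
  updated: d(DJ,E)=43/2, d(DJ,F)=41/2, d(DJ,T)=29
iteration 2: select DJ,E (d=43/2, Q=-179/2); attach at lengths (105/8, 67/8); label the merged cluster DEJ
  updated: d(DEJ,F)=21/2, d(DEJ,T)=51/4
iteration 3: select DEJ,F (d=21/2, Q=-125/4); attach at lengths (61/8, 23/8); label the merged cluster DEFJ
  updated: d(DEFJ,T)=41/8
iteration 4: select DEFJ,T (d=41/8); attach at lengths (41/16, 41/16); label the merged cluster DEFJT
final tree: ((((D:-19/3,J:34/3):105/8,E:67/8):61/8,F:23/8):41/16,T:41/16)
total length: 337/8

DJ,E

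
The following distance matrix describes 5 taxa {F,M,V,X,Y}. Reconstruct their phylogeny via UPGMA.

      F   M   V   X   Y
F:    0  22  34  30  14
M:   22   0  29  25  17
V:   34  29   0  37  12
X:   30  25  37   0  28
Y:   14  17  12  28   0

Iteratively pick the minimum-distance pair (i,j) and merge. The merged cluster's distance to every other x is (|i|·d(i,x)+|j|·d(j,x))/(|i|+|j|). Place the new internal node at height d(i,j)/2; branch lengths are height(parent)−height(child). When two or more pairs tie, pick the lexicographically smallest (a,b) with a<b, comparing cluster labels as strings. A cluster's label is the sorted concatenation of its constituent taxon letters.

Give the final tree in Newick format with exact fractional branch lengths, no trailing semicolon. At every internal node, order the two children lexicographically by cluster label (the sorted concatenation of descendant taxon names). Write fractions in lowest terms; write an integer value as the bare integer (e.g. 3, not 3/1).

1. join V+Y (d=12) ⇒ VY; edges |V|=6, |Y|=6
  updated: d(F,VY)=24, d(M,VY)=23, d(VY,X)=65/2
2. join F+M (d=22) ⇒ FM; edges |F|=11, |M|=11
  updated: d(FM,VY)=47/2, d(FM,X)=55/2
3. join FM+VY (d=47/2) ⇒ FMVY; edges |FM|=3/4, |VY|=23/4
  updated: d(FMVY,X)=30
4. join FMVY+X (d=30) ⇒ FMVXY; edges |FMVY|=13/4, |X|=15
final tree: (((F:11,M:11):3/4,(V:6,Y:6):23/4):13/4,X:15)
total length: 235/4

(((F:11,M:11):3/4,(V:6,Y:6):23/4):13/4,X:15)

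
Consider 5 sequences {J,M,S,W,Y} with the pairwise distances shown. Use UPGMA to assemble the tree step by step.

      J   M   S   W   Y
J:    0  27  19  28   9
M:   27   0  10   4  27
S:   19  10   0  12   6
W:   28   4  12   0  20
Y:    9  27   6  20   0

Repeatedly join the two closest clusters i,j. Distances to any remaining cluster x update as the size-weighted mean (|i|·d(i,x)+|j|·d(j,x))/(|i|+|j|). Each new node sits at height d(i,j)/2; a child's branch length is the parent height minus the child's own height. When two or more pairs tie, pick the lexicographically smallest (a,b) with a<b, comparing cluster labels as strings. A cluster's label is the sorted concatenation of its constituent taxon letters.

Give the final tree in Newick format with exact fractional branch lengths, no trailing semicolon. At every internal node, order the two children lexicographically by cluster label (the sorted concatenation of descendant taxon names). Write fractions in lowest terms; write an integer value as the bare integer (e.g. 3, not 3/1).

iteration 1: select M,W (d=4); attach at lengths (2, 2); label the merged cluster MW
  updated: d(J,MW)=55/2, d(MW,S)=11, d(MW,Y)=47/2
iteration 2: select S,Y (d=6); attach at lengths (3, 3); label the merged cluster SY
  updated: d(J,SY)=14, d(MW,SY)=69/4
iteration 3: select J,SY (d=14); attach at lengths (7, 4); label the merged cluster JSY
  updated: d(JSY,MW)=62/3
iteration 4: select JSY,MW (d=62/3); attach at lengths (10/3, 25/3); label the merged cluster JMSWY
final tree: ((J:7,(S:3,Y:3):4):10/3,(M:2,W:2):25/3)
total length: 98/3

((J:7,(S:3,Y:3):4):10/3,(M:2,W:2):25/3)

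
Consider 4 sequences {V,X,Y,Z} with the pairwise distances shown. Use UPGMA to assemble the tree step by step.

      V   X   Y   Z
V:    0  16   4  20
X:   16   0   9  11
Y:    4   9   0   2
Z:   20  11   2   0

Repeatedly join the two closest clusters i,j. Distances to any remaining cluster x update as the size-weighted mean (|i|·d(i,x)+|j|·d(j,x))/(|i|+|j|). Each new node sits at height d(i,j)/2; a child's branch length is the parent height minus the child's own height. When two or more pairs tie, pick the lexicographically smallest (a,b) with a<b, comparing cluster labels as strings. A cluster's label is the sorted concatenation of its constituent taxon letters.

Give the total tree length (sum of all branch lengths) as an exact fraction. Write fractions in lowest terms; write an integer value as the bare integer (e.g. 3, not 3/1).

58/3

step 1: merge (Y,Z) at d=2; branch lengths Y→1, Z→1; new cluster YZ
  updated: d(V,YZ)=12, d(X,YZ)=10
step 2: merge (X,YZ) at d=10; branch lengths X→5, YZ→4; new cluster XYZ
  updated: d(V,XYZ)=40/3
step 3: merge (V,XYZ) at d=40/3; branch lengths V→20/3, XYZ→5/3; new cluster VXYZ
final tree: (V:20/3,(X:5,(Y:1,Z:1):4):5/3)
total length: 58/3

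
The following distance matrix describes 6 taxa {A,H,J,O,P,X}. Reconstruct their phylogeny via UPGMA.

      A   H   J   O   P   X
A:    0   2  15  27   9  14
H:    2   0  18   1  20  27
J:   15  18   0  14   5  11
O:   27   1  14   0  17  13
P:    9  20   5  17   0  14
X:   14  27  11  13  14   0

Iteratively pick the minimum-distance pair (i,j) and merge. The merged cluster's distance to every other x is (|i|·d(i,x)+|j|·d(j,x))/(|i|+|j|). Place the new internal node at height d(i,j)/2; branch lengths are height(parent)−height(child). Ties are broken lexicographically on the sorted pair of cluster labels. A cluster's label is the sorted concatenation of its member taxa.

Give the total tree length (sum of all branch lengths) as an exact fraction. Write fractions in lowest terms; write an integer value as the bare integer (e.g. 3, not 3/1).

1. join H+O (d=1) ⇒ HO; edges |H|=1/2, |O|=1/2
  updated: d(A,HO)=29/2, d(HO,J)=16, d(HO,P)=37/2, d(HO,X)=20
2. join J+P (d=5) ⇒ JP; edges |J|=5/2, |P|=5/2
  updated: d(A,JP)=12, d(HO,JP)=69/4, d(JP,X)=25/2
3. join A+JP (d=12) ⇒ AJP; edges |A|=6, |JP|=7/2
  updated: d(AJP,HO)=49/3, d(AJP,X)=13
4. join AJP+X (d=13) ⇒ AJPX; edges |AJP|=1/2, |X|=13/2
  updated: d(AJPX,HO)=69/4
5. join AJPX+HO (d=69/4) ⇒ AHJOPX; edges |AJPX|=17/8, |HO|=65/8
final tree: (((A:6,(J:5/2,P:5/2):7/2):1/2,X:13/2):17/8,(H:1/2,O:1/2):65/8)
total length: 131/4

131/4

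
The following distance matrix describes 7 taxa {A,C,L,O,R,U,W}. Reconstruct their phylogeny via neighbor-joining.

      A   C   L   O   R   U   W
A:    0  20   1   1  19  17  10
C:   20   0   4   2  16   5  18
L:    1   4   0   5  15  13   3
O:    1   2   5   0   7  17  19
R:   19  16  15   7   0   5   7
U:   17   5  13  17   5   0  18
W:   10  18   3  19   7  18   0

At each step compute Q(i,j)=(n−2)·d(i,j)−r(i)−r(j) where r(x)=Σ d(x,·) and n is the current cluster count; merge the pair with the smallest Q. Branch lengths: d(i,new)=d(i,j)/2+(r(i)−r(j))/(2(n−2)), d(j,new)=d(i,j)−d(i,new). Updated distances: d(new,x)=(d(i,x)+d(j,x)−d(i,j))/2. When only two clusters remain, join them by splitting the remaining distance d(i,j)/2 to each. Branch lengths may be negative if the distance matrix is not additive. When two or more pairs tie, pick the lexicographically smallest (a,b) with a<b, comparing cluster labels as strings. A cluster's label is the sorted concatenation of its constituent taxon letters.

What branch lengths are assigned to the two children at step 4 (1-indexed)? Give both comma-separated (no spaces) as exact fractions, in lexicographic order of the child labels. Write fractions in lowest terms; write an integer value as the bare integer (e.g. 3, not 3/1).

7/2,-5/2

step 1: merge (R,U) at d=5, Q=-119; branch lengths R→19/10, U→31/10; new cluster RU
  updated: d(A,RU)=31/2, d(C,RU)=8, d(L,RU)=23/2, d(O,RU)=19/2, d(RU,W)=10
step 2: merge (C,O) at d=2, Q=-161/2; branch lengths C→47/16, O→-15/16; new cluster CO
  updated: d(A,CO)=19/2, d(CO,L)=7/2, d(CO,RU)=31/4, d(CO,W)=35/2
step 3: merge (CO,RU) at d=31/4, Q=-239/4; branch lengths CO→67/24, RU→119/24; new cluster CORU
  updated: d(A,CORU)=69/8, d(CORU,L)=29/8, d(CORU,W)=79/8
step 4: merge (A,L) at d=1, Q=-101/4; branch lengths A→7/2, L→-5/2; new cluster AL
  updated: d(AL,CORU)=45/8, d(AL,W)=6
step 5: merge (AL,CORU) at d=45/8, Q=-43/2; branch lengths AL→7/8, CORU→19/4; new cluster ACLORU
  updated: d(ACLORU,W)=41/8
step 6: merge (ACLORU,W) at d=41/8; branch lengths ACLORU→41/16, W→41/16; new cluster ACLORUW
final tree: (((A:7/2,L:-5/2):7/8,((C:47/16,O:-15/16):67/24,(R:19/10,U:31/10):119/24):19/4):41/16,W:41/16)
total length: 53/2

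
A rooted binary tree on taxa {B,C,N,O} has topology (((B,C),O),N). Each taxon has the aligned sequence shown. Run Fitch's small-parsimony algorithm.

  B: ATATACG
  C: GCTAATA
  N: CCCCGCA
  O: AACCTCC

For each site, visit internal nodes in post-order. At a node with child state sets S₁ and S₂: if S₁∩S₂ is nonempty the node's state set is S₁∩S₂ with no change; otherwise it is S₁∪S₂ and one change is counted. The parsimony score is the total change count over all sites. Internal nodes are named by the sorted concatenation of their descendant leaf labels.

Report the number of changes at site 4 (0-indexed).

BC@0: {A} ∪ {G} = {A,G} (union, +1)
BCO@0: {A,G} ∩ {A} = {A} (intersection, +0)
BCNO@0: {A} ∪ {C} = {A,C} (union, +1)
BC@1: {T} ∪ {C} = {C,T} (union, +1)
BCO@1: {C,T} ∪ {A} = {A,C,T} (union, +1)
BCNO@1: {A,C,T} ∩ {C} = {C} (intersection, +0)
BC@2: {A} ∪ {T} = {A,T} (union, +1)
BCO@2: {A,T} ∪ {C} = {A,C,T} (union, +1)
BCNO@2: {A,C,T} ∩ {C} = {C} (intersection, +0)
BC@3: {T} ∪ {A} = {A,T} (union, +1)
BCO@3: {A,T} ∪ {C} = {A,C,T} (union, +1)
BCNO@3: {A,C,T} ∩ {C} = {C} (intersection, +0)
BC@4: {A} ∩ {A} = {A} (intersection, +0)
BCO@4: {A} ∪ {T} = {A,T} (union, +1)
BCNO@4: {A,T} ∪ {G} = {A,G,T} (union, +1)
BC@5: {C} ∪ {T} = {C,T} (union, +1)
BCO@5: {C,T} ∩ {C} = {C} (intersection, +0)
BCNO@5: {C} ∩ {C} = {C} (intersection, +0)
BC@6: {G} ∪ {A} = {A,G} (union, +1)
BCO@6: {A,G} ∪ {C} = {A,C,G} (union, +1)
BCNO@6: {A,C,G} ∩ {A} = {A} (intersection, +0)
per-site changes: [2, 2, 2, 2, 2, 1, 2]; total = 13

2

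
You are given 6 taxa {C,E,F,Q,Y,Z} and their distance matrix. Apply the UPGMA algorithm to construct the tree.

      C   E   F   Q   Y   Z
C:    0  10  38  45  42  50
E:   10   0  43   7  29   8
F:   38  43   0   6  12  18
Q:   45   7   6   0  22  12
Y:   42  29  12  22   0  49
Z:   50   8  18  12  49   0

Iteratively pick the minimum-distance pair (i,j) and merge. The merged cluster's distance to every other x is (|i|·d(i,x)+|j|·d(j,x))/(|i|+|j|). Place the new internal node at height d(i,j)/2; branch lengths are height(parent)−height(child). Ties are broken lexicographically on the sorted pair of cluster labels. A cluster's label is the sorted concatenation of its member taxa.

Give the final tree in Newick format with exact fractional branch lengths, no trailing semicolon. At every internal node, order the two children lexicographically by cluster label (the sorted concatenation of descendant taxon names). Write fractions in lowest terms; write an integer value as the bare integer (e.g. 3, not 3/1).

step 1: merge (F,Q) at d=6; branch lengths F→3, Q→3; new cluster FQ
  updated: d(C,FQ)=83/2, d(E,FQ)=25, d(FQ,Y)=17, d(FQ,Z)=15
step 2: merge (E,Z) at d=8; branch lengths E→4, Z→4; new cluster EZ
  updated: d(C,EZ)=30, d(EZ,FQ)=20, d(EZ,Y)=39
step 3: merge (FQ,Y) at d=17; branch lengths FQ→11/2, Y→17/2; new cluster FQY
  updated: d(C,FQY)=125/3, d(EZ,FQY)=79/3
step 4: merge (EZ,FQY) at d=79/3; branch lengths EZ→55/6, FQY→14/3; new cluster EFQYZ
  updated: d(C,EFQYZ)=37
step 5: merge (C,EFQYZ) at d=37; branch lengths C→37/2, EFQYZ→16/3; new cluster CEFQYZ
final tree: (C:37/2,((E:4,Z:4):55/6,((F:3,Q:3):11/2,Y:17/2):14/3):16/3)
total length: 197/3

(C:37/2,((E:4,Z:4):55/6,((F:3,Q:3):11/2,Y:17/2):14/3):16/3)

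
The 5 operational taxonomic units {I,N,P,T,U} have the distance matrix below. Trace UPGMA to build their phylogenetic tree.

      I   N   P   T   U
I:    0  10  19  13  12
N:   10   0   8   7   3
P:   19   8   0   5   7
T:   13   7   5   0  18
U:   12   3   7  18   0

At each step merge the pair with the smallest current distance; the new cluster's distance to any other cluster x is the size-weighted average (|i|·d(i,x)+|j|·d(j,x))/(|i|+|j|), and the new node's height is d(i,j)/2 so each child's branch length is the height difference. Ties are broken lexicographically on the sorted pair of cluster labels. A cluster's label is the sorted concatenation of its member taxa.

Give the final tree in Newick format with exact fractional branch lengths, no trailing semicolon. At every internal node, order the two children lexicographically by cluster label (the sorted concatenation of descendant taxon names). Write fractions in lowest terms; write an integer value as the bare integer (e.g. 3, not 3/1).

(I:27/4,((N:3/2,U:3/2):7/2,(P:5/2,T:5/2):5/2):7/4)

step 1: merge (N,U) at d=3; branch lengths N→3/2, U→3/2; new cluster NU
  updated: d(I,NU)=11, d(NU,P)=15/2, d(NU,T)=25/2
step 2: merge (P,T) at d=5; branch lengths P→5/2, T→5/2; new cluster PT
  updated: d(I,PT)=16, d(NU,PT)=10
step 3: merge (NU,PT) at d=10; branch lengths NU→7/2, PT→5/2; new cluster NPTU
  updated: d(I,NPTU)=27/2
step 4: merge (I,NPTU) at d=27/2; branch lengths I→27/4, NPTU→7/4; new cluster INPTU
final tree: (I:27/4,((N:3/2,U:3/2):7/2,(P:5/2,T:5/2):5/2):7/4)
total length: 45/2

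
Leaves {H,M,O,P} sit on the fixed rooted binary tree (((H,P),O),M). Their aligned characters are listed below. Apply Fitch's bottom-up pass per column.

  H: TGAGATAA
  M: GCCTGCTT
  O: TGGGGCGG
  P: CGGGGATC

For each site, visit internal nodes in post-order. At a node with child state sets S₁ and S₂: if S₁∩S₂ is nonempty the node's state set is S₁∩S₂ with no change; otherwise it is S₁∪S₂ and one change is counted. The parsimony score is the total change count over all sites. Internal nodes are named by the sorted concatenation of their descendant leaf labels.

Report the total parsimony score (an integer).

site 0, node HP: H={T} ∪ P={C} → {C,T} (+1)
site 0, node HOP: HP={C,T} ∩ O={T} → {T} (+0)
site 0, node HMOP: HOP={T} ∪ M={G} → {G,T} (+1)
site 1, node HP: H={G} ∩ P={G} → {G} (+0)
site 1, node HOP: HP={G} ∩ O={G} → {G} (+0)
site 1, node HMOP: HOP={G} ∪ M={C} → {C,G} (+1)
site 2, node HP: H={A} ∪ P={G} → {A,G} (+1)
site 2, node HOP: HP={A,G} ∩ O={G} → {G} (+0)
site 2, node HMOP: HOP={G} ∪ M={C} → {C,G} (+1)
site 3, node HP: H={G} ∩ P={G} → {G} (+0)
site 3, node HOP: HP={G} ∩ O={G} → {G} (+0)
site 3, node HMOP: HOP={G} ∪ M={T} → {G,T} (+1)
site 4, node HP: H={A} ∪ P={G} → {A,G} (+1)
site 4, node HOP: HP={A,G} ∩ O={G} → {G} (+0)
site 4, node HMOP: HOP={G} ∩ M={G} → {G} (+0)
site 5, node HP: H={T} ∪ P={A} → {A,T} (+1)
site 5, node HOP: HP={A,T} ∪ O={C} → {A,C,T} (+1)
site 5, node HMOP: HOP={A,C,T} ∩ M={C} → {C} (+0)
site 6, node HP: H={A} ∪ P={T} → {A,T} (+1)
site 6, node HOP: HP={A,T} ∪ O={G} → {A,G,T} (+1)
site 6, node HMOP: HOP={A,G,T} ∩ M={T} → {T} (+0)
site 7, node HP: H={A} ∪ P={C} → {A,C} (+1)
site 7, node HOP: HP={A,C} ∪ O={G} → {A,C,G} (+1)
site 7, node HMOP: HOP={A,C,G} ∪ M={T} → {A,C,G,T} (+1)
per-site changes: [2, 1, 2, 1, 1, 2, 2, 3]; total = 14

14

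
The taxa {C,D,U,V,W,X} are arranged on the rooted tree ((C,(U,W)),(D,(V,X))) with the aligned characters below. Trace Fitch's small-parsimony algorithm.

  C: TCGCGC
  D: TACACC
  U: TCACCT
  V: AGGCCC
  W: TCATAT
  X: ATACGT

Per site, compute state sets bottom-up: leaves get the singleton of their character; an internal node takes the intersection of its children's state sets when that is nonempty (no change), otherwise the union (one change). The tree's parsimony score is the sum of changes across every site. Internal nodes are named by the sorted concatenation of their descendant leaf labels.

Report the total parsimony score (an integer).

UW@0: {T} ∩ {T} = {T} (intersection, +0)
CUW@0: {T} ∩ {T} = {T} (intersection, +0)
VX@0: {A} ∩ {A} = {A} (intersection, +0)
DVX@0: {T} ∪ {A} = {A,T} (union, +1)
CDUVWX@0: {T} ∩ {A,T} = {T} (intersection, +0)
UW@1: {C} ∩ {C} = {C} (intersection, +0)
CUW@1: {C} ∩ {C} = {C} (intersection, +0)
VX@1: {G} ∪ {T} = {G,T} (union, +1)
DVX@1: {A} ∪ {G,T} = {A,G,T} (union, +1)
CDUVWX@1: {C} ∪ {A,G,T} = {A,C,G,T} (union, +1)
UW@2: {A} ∩ {A} = {A} (intersection, +0)
CUW@2: {G} ∪ {A} = {A,G} (union, +1)
VX@2: {G} ∪ {A} = {A,G} (union, +1)
DVX@2: {C} ∪ {A,G} = {A,C,G} (union, +1)
CDUVWX@2: {A,G} ∩ {A,C,G} = {A,G} (intersection, +0)
UW@3: {C} ∪ {T} = {C,T} (union, +1)
CUW@3: {C} ∩ {C,T} = {C} (intersection, +0)
VX@3: {C} ∩ {C} = {C} (intersection, +0)
DVX@3: {A} ∪ {C} = {A,C} (union, +1)
CDUVWX@3: {C} ∩ {A,C} = {C} (intersection, +0)
UW@4: {C} ∪ {A} = {A,C} (union, +1)
CUW@4: {G} ∪ {A,C} = {A,C,G} (union, +1)
VX@4: {C} ∪ {G} = {C,G} (union, +1)
DVX@4: {C} ∩ {C,G} = {C} (intersection, +0)
CDUVWX@4: {A,C,G} ∩ {C} = {C} (intersection, +0)
UW@5: {T} ∩ {T} = {T} (intersection, +0)
CUW@5: {C} ∪ {T} = {C,T} (union, +1)
VX@5: {C} ∪ {T} = {C,T} (union, +1)
DVX@5: {C} ∩ {C,T} = {C} (intersection, +0)
CDUVWX@5: {C,T} ∩ {C} = {C} (intersection, +0)
per-site changes: [1, 3, 3, 2, 3, 2]; total = 14

14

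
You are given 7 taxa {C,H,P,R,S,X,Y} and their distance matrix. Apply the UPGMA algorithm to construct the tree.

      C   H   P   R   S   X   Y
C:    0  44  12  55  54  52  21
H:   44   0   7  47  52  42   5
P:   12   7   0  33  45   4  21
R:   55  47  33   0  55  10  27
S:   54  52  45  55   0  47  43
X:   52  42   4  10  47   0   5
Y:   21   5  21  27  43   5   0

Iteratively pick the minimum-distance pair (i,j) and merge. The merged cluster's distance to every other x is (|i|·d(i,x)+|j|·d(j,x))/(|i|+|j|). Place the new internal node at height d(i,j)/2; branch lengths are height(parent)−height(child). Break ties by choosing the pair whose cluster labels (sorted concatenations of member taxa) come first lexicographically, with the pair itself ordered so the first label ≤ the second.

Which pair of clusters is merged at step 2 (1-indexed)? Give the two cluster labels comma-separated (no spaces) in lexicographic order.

step 1: merge (P,X) at d=4; branch lengths P→2, X→2; new cluster PX
  updated: d(C,PX)=32, d(H,PX)=49/2, d(PX,R)=43/2, d(PX,S)=46, d(PX,Y)=13
step 2: merge (H,Y) at d=5; branch lengths H→5/2, Y→5/2; new cluster HY
  updated: d(C,HY)=65/2, d(HY,PX)=75/4, d(HY,R)=37, d(HY,S)=95/2
step 3: merge (HY,PX) at d=75/4; branch lengths HY→55/8, PX→59/8; new cluster HPXY
  updated: d(C,HPXY)=129/4, d(HPXY,R)=117/4, d(HPXY,S)=187/4
step 4: merge (HPXY,R) at d=117/4; branch lengths HPXY→21/4, R→117/8; new cluster HPRXY
  updated: d(C,HPRXY)=184/5, d(HPRXY,S)=242/5
step 5: merge (C,HPRXY) at d=184/5; branch lengths C→92/5, HPRXY→151/40; new cluster CHPRXY
  updated: d(CHPRXY,S)=148/3
step 6: merge (CHPRXY,S) at d=148/3; branch lengths CHPRXY→94/15, S→74/3; new cluster CHPRSXY
final tree: ((C:92/5,(((H:5/2,Y:5/2):55/8,(P:2,X:2):59/8):21/4,R:117/8):151/40):94/15,S:74/3)
total length: 2887/30

H,Y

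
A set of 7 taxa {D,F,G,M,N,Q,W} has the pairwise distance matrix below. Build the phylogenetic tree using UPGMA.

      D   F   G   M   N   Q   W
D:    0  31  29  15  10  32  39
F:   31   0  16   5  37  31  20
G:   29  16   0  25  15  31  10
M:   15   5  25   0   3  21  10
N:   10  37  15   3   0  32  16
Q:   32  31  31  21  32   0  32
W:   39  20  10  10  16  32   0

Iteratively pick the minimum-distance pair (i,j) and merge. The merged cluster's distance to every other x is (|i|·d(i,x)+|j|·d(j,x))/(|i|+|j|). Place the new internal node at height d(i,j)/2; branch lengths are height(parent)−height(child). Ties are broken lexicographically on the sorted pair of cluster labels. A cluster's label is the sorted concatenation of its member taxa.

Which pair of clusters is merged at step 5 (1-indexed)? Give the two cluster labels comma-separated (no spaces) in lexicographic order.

DMN,FGW

step 1: merge (M,N) at d=3; branch lengths M→3/2, N→3/2; new cluster MN
  updated: d(D,MN)=25/2, d(F,MN)=21, d(G,MN)=20, d(MN,Q)=53/2, d(MN,W)=13
step 2: merge (G,W) at d=10; branch lengths G→5, W→5; new cluster GW
  updated: d(D,GW)=34, d(F,GW)=18, d(GW,MN)=33/2, d(GW,Q)=63/2
step 3: merge (D,MN) at d=25/2; branch lengths D→25/4, MN→19/4; new cluster DMN
  updated: d(DMN,F)=73/3, d(DMN,GW)=67/3, d(DMN,Q)=85/3
step 4: merge (F,GW) at d=18; branch lengths F→9, GW→4; new cluster FGW
  updated: d(DMN,FGW)=23, d(FGW,Q)=94/3
step 5: merge (DMN,FGW) at d=23; branch lengths DMN→21/4, FGW→5/2; new cluster DFGMNW
  updated: d(DFGMNW,Q)=179/6
step 6: merge (DFGMNW,Q) at d=179/6; branch lengths DFGMNW→41/12, Q→179/12; new cluster DFGMNQW
final tree: (((D:25/4,(M:3/2,N:3/2):19/4):21/4,(F:9,(G:5,W:5):4):5/2):41/12,Q:179/12)
total length: 757/12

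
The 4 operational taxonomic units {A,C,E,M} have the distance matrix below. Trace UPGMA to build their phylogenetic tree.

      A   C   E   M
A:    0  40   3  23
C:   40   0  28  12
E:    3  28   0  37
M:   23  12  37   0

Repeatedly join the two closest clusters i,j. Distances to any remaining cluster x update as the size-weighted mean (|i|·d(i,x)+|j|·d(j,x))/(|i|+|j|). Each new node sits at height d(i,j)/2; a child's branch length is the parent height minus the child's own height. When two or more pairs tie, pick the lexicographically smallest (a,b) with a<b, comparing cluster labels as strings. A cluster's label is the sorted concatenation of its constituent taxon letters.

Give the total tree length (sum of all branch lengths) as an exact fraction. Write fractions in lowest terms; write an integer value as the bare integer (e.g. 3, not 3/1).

step 1: merge (A,E) at d=3; branch lengths A→3/2, E→3/2; new cluster AE
  updated: d(AE,C)=34, d(AE,M)=30
step 2: merge (C,M) at d=12; branch lengths C→6, M→6; new cluster CM
  updated: d(AE,CM)=32
step 3: merge (AE,CM) at d=32; branch lengths AE→29/2, CM→10; new cluster ACEM
final tree: ((A:3/2,E:3/2):29/2,(C:6,M:6):10)
total length: 79/2

79/2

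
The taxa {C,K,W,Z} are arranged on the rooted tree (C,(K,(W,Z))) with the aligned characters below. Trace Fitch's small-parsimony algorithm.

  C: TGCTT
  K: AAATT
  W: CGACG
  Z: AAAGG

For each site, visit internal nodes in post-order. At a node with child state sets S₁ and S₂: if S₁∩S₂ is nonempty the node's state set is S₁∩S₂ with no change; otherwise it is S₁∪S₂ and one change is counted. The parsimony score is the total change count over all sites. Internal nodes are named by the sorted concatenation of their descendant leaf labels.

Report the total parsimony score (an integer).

8

[col 0] WZ: children W:{C}, Z:{A} ∪→ {A,C}; cost 1
[col 0] KWZ: children K:{A}, WZ:{A,C} ∩→ {A}; cost 0
[col 0] CKWZ: children C:{T}, KWZ:{A} ∪→ {A,T}; cost 1
[col 1] WZ: children W:{G}, Z:{A} ∪→ {A,G}; cost 1
[col 1] KWZ: children K:{A}, WZ:{A,G} ∩→ {A}; cost 0
[col 1] CKWZ: children C:{G}, KWZ:{A} ∪→ {A,G}; cost 1
[col 2] WZ: children W:{A}, Z:{A} ∩→ {A}; cost 0
[col 2] KWZ: children K:{A}, WZ:{A} ∩→ {A}; cost 0
[col 2] CKWZ: children C:{C}, KWZ:{A} ∪→ {A,C}; cost 1
[col 3] WZ: children W:{C}, Z:{G} ∪→ {C,G}; cost 1
[col 3] KWZ: children K:{T}, WZ:{C,G} ∪→ {C,G,T}; cost 1
[col 3] CKWZ: children C:{T}, KWZ:{C,G,T} ∩→ {T}; cost 0
[col 4] WZ: children W:{G}, Z:{G} ∩→ {G}; cost 0
[col 4] KWZ: children K:{T}, WZ:{G} ∪→ {G,T}; cost 1
[col 4] CKWZ: children C:{T}, KWZ:{G,T} ∩→ {T}; cost 0
per-site changes: [2, 2, 1, 2, 1]; total = 8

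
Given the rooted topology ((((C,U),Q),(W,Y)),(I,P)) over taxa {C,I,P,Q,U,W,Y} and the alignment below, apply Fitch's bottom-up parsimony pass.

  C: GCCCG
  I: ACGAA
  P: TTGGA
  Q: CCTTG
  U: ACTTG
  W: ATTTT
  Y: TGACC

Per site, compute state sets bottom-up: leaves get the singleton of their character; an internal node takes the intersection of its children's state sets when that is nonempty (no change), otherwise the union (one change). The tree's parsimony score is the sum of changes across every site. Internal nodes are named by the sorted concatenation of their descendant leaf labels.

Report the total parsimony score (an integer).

CU@0: {G} ∪ {A} = {A,G} (union, +1)
CQU@0: {A,G} ∪ {C} = {A,C,G} (union, +1)
WY@0: {A} ∪ {T} = {A,T} (union, +1)
CQUWY@0: {A,C,G} ∩ {A,T} = {A} (intersection, +0)
IP@0: {A} ∪ {T} = {A,T} (union, +1)
CIPQUWY@0: {A} ∩ {A,T} = {A} (intersection, +0)
CU@1: {C} ∩ {C} = {C} (intersection, +0)
CQU@1: {C} ∩ {C} = {C} (intersection, +0)
WY@1: {T} ∪ {G} = {G,T} (union, +1)
CQUWY@1: {C} ∪ {G,T} = {C,G,T} (union, +1)
IP@1: {C} ∪ {T} = {C,T} (union, +1)
CIPQUWY@1: {C,G,T} ∩ {C,T} = {C,T} (intersection, +0)
CU@2: {C} ∪ {T} = {C,T} (union, +1)
CQU@2: {C,T} ∩ {T} = {T} (intersection, +0)
WY@2: {T} ∪ {A} = {A,T} (union, +1)
CQUWY@2: {T} ∩ {A,T} = {T} (intersection, +0)
IP@2: {G} ∩ {G} = {G} (intersection, +0)
CIPQUWY@2: {T} ∪ {G} = {G,T} (union, +1)
CU@3: {C} ∪ {T} = {C,T} (union, +1)
CQU@3: {C,T} ∩ {T} = {T} (intersection, +0)
WY@3: {T} ∪ {C} = {C,T} (union, +1)
CQUWY@3: {T} ∩ {C,T} = {T} (intersection, +0)
IP@3: {A} ∪ {G} = {A,G} (union, +1)
CIPQUWY@3: {T} ∪ {A,G} = {A,G,T} (union, +1)
CU@4: {G} ∩ {G} = {G} (intersection, +0)
CQU@4: {G} ∩ {G} = {G} (intersection, +0)
WY@4: {T} ∪ {C} = {C,T} (union, +1)
CQUWY@4: {G} ∪ {C,T} = {C,G,T} (union, +1)
IP@4: {A} ∩ {A} = {A} (intersection, +0)
CIPQUWY@4: {C,G,T} ∪ {A} = {A,C,G,T} (union, +1)
per-site changes: [4, 3, 3, 4, 3]; total = 17

17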